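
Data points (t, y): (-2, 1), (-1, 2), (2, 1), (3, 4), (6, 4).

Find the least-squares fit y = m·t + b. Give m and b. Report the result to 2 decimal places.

Forming MᵀM = [[54, 8]; [8, 5]] and Mᵀy = [34, 12]ᵀ gives MᵀM·[m, b]ᵀ = Mᵀy.
Δ = 54·5 − 8² = 206.
m = (34·5 − 8·12)/206 = 37/103; b = (54·12 − 8·34)/206 = 188/103.

m = 0.36, b = 1.83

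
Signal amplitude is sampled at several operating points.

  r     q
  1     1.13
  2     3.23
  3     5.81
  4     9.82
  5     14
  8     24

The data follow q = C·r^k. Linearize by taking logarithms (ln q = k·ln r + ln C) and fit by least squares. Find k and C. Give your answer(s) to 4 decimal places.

With ln qᵢ as the transformed response and ln rᵢ as the regressor:
Sums: Σln r = 6.8669, Σ(ln r)² = 10.5236, Σln q = 11.1558, Σln r·ln q = 16.7687.
Normal system: [[10.5236, 6.8669]; [6.8669, 6]]·[k, ln C]ᵀ = [16.7687, 11.1558]ᵀ.
Solving (det = 15.9867): k = 1.50160, ln C = 0.14073, so C = exp(0.14073) = 1.15112.

k = 1.5016, C = 1.1511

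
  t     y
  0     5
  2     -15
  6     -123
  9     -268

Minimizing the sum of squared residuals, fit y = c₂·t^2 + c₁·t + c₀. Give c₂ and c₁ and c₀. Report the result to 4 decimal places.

c₂ = -2.9697, c₁ = -3.5445, c₀ = 4.6476

The normal system XᵀX·[c₂, c₁, c₀]ᵀ = Xᵀy is [[7873, 953, 121]; [953, 121, 17]; [121, 17, 4]]·[c₂, c₁, c₀]ᵀ = [-26196, -3180, -401]ᵀ.
Row-reducing yields c₂ = -98/33, c₁ = -7603/2145, c₀ = 3323/715.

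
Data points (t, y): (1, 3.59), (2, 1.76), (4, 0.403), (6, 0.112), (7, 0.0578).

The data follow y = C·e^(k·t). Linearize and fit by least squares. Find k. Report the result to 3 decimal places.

With ln yᵢ as the transformed response and tᵢ as the regressor:
XᵀX = [[106.0000, 20.0000]; [20.0000, 5]], rhs = [-34.3174, -4.1054]ᵀ  (here Σt = 20.0000, Σ(t)² = 106.0000, Σln y = -4.1054, Σt·ln y = -34.3174).
Δ = 106.0000·5 − (20.0000)² = 130.0000; k = (-34.3174·5 − 20.0000·-4.1054)/130.0000 = -0.68830, ln C = (106.0000·-4.1054 − 20.0000·-34.3174)/130.0000 = 1.93214.

k = -0.688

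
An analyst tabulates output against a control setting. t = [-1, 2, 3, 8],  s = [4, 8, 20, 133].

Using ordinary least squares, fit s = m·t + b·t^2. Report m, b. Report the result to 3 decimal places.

Entries of XᵀX: Σt·t = 78, Σt·t^2 = 546, Σt^2·t^2 = 4194.
Right-hand side: Σt·s = 1136, Σt^2·s = 8728.
Normal equations: [[78, 546]; [546, 4194]]·[m, b]ᵀ = [1136, 8728]ᵀ.
Determinant 78·4194 − 546² = 29016.
m = (1136·4194 − 546·8728)/29016 = -46/1209; b = (78·8728 − 546·1136)/29016 = 194/93.

m = -0.038, b = 2.086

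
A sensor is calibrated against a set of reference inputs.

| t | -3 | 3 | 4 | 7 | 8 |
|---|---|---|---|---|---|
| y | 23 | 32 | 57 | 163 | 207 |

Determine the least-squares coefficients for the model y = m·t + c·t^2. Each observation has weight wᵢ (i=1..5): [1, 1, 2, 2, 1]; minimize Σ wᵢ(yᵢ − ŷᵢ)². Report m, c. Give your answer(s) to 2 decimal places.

m = 1.82, c = 3.04

Entries of XᵀWX: Σwᵢ·t·t = 212, Σwᵢ·t·t^2 = 1326, Σwᵢ·t^2·t^2 = 9572.
Moment sums: Σwᵢ·t·y = 4421, Σwᵢ·t^2·y = 31541.
XᵀWX·[m, c]ᵀ = XᵀWy becomes [[212, 1326]; [1326, 9572]]·[m, c]ᵀ = [4421, 31541]ᵀ.
Eliminating c: 9572·(row 1) − 1326·(row 2) gives 270988·m = 9572·4421 − 1326·31541 = 494446, so m = 247223/135494.
Then c = (31541 − 1326·(247223/135494))/9572 = 412223/135494.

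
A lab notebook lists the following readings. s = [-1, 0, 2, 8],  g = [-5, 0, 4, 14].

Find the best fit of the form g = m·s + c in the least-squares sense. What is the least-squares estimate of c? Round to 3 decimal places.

c = -1.169

Entries of XᵀX: Σs·s = 69, Σs = 9, Σ1 = 4.
And Σs·g = 125, Σg = 13.
det = 69·4 − 9² = 195.
m = (125·4 − 9·13)/195 = 383/195; c = (69·13 − 9·125)/195 = -76/65.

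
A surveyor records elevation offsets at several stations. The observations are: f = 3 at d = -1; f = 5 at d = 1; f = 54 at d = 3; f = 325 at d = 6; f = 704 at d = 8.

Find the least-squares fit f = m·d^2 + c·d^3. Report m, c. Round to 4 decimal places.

m = 3.0949, c = 0.9882

The normal equations are: 5475·m + 40787·c = 57250;  40787·m + 309531·c = 432108.
(Σd^2·d^2 = 5475, Σd^2·d^3 = 40787, Σd^3·d^3 = 309531, Σd^2·f = 57250, Σd^3·f = 432108.)
Δ = 5475·309531 − 40787² = 31102856.
m = (57250·309531 − 40787·432108)/31102856 = 48130377/15551428; c = (5475·432108 − 40787·57250)/31102856 = 15367775/15551428.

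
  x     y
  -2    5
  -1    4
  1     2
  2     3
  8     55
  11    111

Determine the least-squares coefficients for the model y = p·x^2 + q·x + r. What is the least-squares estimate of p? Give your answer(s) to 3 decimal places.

p = 0.986

Entries of MᵀM: Σx^2·x^2 = 18771, Σx^2·x = 1843, Σx^2 = 195, Σx·x = 195, Σx = 19, Σ1 = 6.
Moment sums: Σx^2·y = 16989, Σx·y = 1655, Σy = 180.
MᵀM·[p, q, r]ᵀ = Mᵀy becomes [[18771, 1843, 195]; [1843, 195, 19]; [195, 19, 6]]·[p, q, r]ᵀ = [16989, 1655, 180]ᵀ.
Inverting the 3×3 Gram matrix, [p, q, r]ᵀ = [172241/174600, -17833/19400, 18551/21825]ᵀ.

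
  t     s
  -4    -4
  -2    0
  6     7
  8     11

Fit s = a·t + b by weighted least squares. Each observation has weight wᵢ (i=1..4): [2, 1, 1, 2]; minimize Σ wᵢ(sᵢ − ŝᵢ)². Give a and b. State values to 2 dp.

a = 1.18, b = 1.14

Setting ∂/∂a … = 0 gives: 200·a + 12·b = 250;  12·a + 6·b = 21.
(Σwᵢ·t·t = 200, Σwᵢ·t = 12, Σwᵢ·1 = 6, Σwᵢ·t·s = 250, Σwᵢ·s = 21.)
det = 200·6 − 12² = 1056.
a = (250·6 − 12·21)/1056 = 13/11; b = (200·21 − 12·250)/1056 = 25/22.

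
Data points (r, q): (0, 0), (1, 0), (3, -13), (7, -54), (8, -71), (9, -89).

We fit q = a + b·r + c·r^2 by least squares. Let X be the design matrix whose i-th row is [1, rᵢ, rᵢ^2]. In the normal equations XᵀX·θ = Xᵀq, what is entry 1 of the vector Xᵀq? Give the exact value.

-227

Entry 1 ↔ basis 1, so (Xᵀq)_{1} = Σᵢ qᵢ = (1)·(0) + (1)·(0) + (1)·(-13) + (1)·(-54) + (1)·(-71) + (1)·(-89) = -227.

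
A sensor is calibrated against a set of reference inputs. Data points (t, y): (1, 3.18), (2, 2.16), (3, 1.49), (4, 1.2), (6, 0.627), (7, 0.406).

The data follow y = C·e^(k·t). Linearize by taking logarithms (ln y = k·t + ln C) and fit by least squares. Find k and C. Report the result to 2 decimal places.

k = -0.33, C = 4.29

Linearized form: ln y = k·t + ln C. From the 6 transformed points,
Σt = 23.0000, Σ(t)² = 115.0000, Σln y = 1.1399, Σt·ln y = -4.4880.
Equations: 115.0000·k + 23.0000·ln C = -4.4880;  23.0000·k + 6·ln C = 1.1399.
Solving (det = 161.0000): k = -0.33009, ln C = 1.45533, so C = exp(1.45533) = 4.28591.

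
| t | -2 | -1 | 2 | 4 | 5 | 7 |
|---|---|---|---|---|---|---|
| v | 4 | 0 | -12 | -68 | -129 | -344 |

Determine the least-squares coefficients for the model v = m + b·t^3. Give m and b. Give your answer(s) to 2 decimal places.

Entries of MᵀM: Σ1 = 6, Σt^3 = 531, Σt^3·t^3 = 137499.
For Mᵀv: Σv = -549, Σt^3·v = -138597.
MᵀM·[m, b]ᵀ = Mᵀv becomes [[6, 531]; [531, 137499]]·[m, b]ᵀ = [-549, -138597]ᵀ.
Δ = 6·137499 − 531² = 543033.
m = ((-549)·137499 − 531·(-138597))/543033 = -210216/60337; b = (6·(-138597) − 531·(-549))/543033 = -60007/60337.

m = -3.48, b = -0.99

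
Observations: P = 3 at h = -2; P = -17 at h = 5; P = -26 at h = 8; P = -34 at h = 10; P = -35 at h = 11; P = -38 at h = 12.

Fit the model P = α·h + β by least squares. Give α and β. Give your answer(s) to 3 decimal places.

α = -2.970, β = -2.717

The normal system MᵀM·[α, β]ᵀ = MᵀP is [[458, 44]; [44, 6]]·[α, β]ᵀ = [-1480, -147]ᵀ.
Eliminating β: 6·(row 1) − 44·(row 2) gives 812·α = 6·(-1480) − 44·(-147) = -2412, so α = -603/203.
Then β = ((-147) − 44·(-603/203))/6 = -1103/406.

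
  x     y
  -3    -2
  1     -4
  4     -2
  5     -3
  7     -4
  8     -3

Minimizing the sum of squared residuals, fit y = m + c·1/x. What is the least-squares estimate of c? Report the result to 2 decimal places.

MᵀM·[m, c]ᵀ = Mᵀy reads: 6·m + (1163/840)·c = -18;  (1163/840)·m + (881749/705600)·c = -4519/840.
(Σ1 = 6, Σ1/x = 1163/840, Σ1/x·1/x = 881749/705600, Σy = -18, Σ1/x·y = -4519/840.)
Eliminating c: (881749/705600)·(row 1) − (1163/840)·(row 2) gives (157517/28224)·m = (881749/705600)·(-18) − (1163/840)·(-4519/840) = -303311/20160, so m = -2123177/787585.
Then c = ((-4519/840) − (1163/840)·(-2123177/787585))/(881749/705600) = -207648/157517.

c = -1.32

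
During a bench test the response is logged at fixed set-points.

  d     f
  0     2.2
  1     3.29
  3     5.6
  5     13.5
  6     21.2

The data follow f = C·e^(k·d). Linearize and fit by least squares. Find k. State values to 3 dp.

Linearized form: ln f = k·d + ln C. From the 5 transformed points,
Over the data: Σd = 15.0000, Σ(d)² = 71.0000, Σln f = 9.3588, Σd·ln f = 37.6966.
Normal system: [[71.0000, 15.0000]; [15.0000, 5]]·[k, ln C]ᵀ = [37.6966, 9.3588]ᵀ.
Δ = 71.0000·5 − (15.0000)² = 130.0000; k = (37.6966·5 − 15.0000·9.3588)/130.0000 = 0.37001, ln C = (71.0000·9.3588 − 15.0000·37.6966)/130.0000 = 0.76173.

k = 0.370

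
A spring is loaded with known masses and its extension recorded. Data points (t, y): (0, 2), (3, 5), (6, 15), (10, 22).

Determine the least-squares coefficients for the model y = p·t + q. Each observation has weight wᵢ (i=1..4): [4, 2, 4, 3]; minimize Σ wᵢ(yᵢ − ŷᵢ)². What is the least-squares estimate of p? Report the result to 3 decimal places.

Compute the Gram sums: Σwᵢ·t·t = 462, Σwᵢ·t = 60, Σwᵢ·1 = 13.
Right-hand side: Σwᵢ·t·y = 1050, Σwᵢ·y = 144.
Eliminating q: 13·(row 1) − 60·(row 2) gives 2406·p = 13·1050 − 60·144 = 5010, so p = 835/401.
Then q = (144 − 60·(835/401))/13 = 588/401.

p = 2.082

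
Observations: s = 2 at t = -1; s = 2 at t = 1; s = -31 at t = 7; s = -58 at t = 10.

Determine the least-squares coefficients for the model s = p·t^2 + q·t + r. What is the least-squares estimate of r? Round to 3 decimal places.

Normal-equation sums: Σt^2·t^2 = 12403, Σt^2·t = 1343, Σt^2 = 151, Σt·t = 151, Σt = 17, Σ1 = 4.
For Aᵀs: Σt^2·s = -7315, Σt·s = -797, Σs = -85.
Normal equations: [[12403, 1343, 151]; [1343, 151, 17]; [151, 17, 4]]·[p, q, r]ᵀ = [-7315, -797, -85]ᵀ.
Solving the 3×3 system (Gaussian elimination) gives p = -791/1604, q = -9159/8020, r = 8901/4010.

r = 2.220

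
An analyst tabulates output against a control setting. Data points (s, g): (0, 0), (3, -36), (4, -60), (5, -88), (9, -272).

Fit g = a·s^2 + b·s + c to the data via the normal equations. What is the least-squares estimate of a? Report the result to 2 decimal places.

a = -3.09

Entries of MᵀM: Σs^2·s^2 = 7523, Σs^2·s = 945, Σs^2 = 131, Σs·s = 131, Σs = 21, Σ1 = 5.
Right-hand side: Σs^2·g = -25516, Σs·g = -3236, Σg = -456.
Solving the 3×3 system (Gaussian elimination) gives a = -2647/858, b = -687/286, c = -11/39.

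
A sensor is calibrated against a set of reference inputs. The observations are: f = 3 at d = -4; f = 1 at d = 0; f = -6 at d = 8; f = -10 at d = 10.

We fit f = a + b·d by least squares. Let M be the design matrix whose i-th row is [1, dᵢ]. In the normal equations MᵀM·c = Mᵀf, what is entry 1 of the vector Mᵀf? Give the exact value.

-12

Entry 1 ↔ basis 1, so (Mᵀf)_{1} = Σᵢ fᵢ = (1)·(3) + (1)·(1) + (1)·(-6) + (1)·(-10) = -12.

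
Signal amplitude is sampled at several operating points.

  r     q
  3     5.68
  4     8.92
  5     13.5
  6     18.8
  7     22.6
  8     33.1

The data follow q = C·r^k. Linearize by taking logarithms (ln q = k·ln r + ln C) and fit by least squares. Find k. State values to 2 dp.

k = 1.75

Let Y = ln q. Fitting Y = k·ln r + ln C by least squares:
Σln r = 9.9115, Σ(ln r)² = 17.0401, Σln q = 16.0793, Σln r·ln q = 27.7318.
Normal system: [[17.0401, 9.9115]; [9.9115, 6]]·[k, ln C]ᵀ = [27.7318, 16.0793]ᵀ.
Δ = 17.0401·6 − (9.9115)² = 4.0036; k = (27.7318·6 − 9.9115·16.0793)/4.0036 = 1.75387, ln C = (17.0401·16.0793 − 9.9115·27.7318)/4.0036 = -0.21736.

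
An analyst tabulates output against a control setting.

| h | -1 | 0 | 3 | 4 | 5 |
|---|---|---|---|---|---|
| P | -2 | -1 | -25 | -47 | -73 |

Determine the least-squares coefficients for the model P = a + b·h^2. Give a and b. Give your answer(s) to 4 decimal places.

Forming XᵀX = [[5, 51]; [51, 963]] and XᵀP = [-148, -2804]ᵀ gives XᵀX·[a, b]ᵀ = XᵀP.
Eliminating b: 963·(row 1) − 51·(row 2) gives 2214·a = 963·(-148) − 51·(-2804) = 480, so a = 80/369.
Then b = ((-2804) − 51·(80/369))/963 = -3236/1107.

a = 0.2168, b = -2.9232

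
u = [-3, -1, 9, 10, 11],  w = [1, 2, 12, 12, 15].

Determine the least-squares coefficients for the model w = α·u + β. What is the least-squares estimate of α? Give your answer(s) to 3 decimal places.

The normal equations are: 312·α + 26·β = 388;  26·α + 5·β = 42.
Eliminating β: 5·(row 1) − 26·(row 2) gives 884·α = 5·388 − 26·42 = 848, so α = 212/221.
Then β = (42 − 26·(212/221))/5 = 58/17.

α = 0.959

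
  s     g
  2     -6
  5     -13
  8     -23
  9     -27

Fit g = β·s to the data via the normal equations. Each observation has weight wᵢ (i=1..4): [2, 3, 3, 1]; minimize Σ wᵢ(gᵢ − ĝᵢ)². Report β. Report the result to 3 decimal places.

β = -2.848

Normal-equation sums: Σwᵢ·s·s = 356.
For XᵀWg: Σwᵢ·s·g = -1014.
So XᵀWX·[β]ᵀ = XᵀWg: [[356]]·[β]ᵀ = [-1014]ᵀ.
β = (-1014)/356 = -2.84831.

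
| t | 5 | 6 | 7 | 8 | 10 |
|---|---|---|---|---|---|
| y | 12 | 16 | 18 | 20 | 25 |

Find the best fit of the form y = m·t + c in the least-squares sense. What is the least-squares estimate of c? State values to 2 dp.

Compute the Gram sums: Σt·t = 274, Σt = 36, Σ1 = 5.
Moment sums: Σt·y = 692, Σy = 91.
XᵀX·[m, c]ᵀ = Xᵀy becomes [[274, 36]; [36, 5]]·[m, c]ᵀ = [692, 91]ᵀ.
Eliminating c: 5·(row 1) − 36·(row 2) gives 74·m = 5·692 − 36·91 = 184, so m = 92/37.
Then c = (91 − 36·(92/37))/5 = 11/37.

c = 0.30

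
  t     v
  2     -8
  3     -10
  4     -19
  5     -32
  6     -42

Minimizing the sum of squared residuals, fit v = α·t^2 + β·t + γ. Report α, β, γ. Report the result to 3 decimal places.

The normal system AᵀA·[α, β, γ]ᵀ = Aᵀv is [[2274, 440, 90]; [440, 90, 20]; [90, 20, 5]]·[α, β, γ]ᵀ = [-2738, -534, -111]ᵀ.
Row-reducing yields α = -10/7, β = 17/7, γ = -31/5.

α = -1.429, β = 2.429, γ = -6.200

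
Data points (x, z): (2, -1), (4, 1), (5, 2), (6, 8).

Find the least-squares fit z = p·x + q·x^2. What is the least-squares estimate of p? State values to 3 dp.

p = -1.836

Setting ∂/∂p … = 0 gives: 81·p + 413·q = 60;  413·p + 2193·q = 350.
(Σx·x = 81, Σx·x^2 = 413, Σx^2·x^2 = 2193, Σx·z = 60, Σx^2·z = 350.)
det = 81·2193 − 413² = 7064.
p = (60·2193 − 413·350)/7064 = -6485/3532; q = (81·350 − 413·60)/7064 = 1785/3532.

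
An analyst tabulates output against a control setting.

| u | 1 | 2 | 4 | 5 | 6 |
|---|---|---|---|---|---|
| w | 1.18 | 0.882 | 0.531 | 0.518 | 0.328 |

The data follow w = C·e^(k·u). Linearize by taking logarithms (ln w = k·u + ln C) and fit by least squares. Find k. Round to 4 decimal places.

With ln wᵢ as the transformed response and uᵢ as the regressor:
AᵀA = [[82.0000, 18.0000]; [18.0000, 5]], rhs = [-12.5949, -2.3656]ᵀ  (here Σu = 18.0000, Σ(u)² = 82.0000, Σln w = -2.3656, Σu·ln w = -12.5949).
Slope k = (n·Σu·ln w − Σu·Σln w)/(n·Σ(u)² − (Σu)²) = (5·-12.5949 − 18.0000·-2.3656)/86.0000 = -0.23715; ln C = (Σln w − k·Σu)/n = 0.38061.

k = -0.2371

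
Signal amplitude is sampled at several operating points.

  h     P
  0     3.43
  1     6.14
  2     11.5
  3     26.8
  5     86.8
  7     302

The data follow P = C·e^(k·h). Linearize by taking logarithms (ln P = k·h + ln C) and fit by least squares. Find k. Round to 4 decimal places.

k = 0.6470

With ln Pᵢ as the transformed response and hᵢ as the regressor:
Σh = 18.0000, Σ(h)² = 88.0000, Σln P = 18.9522, Σh·ln P = 78.8557.
Equations: 88.0000·k + 18.0000·ln C = 78.8557;  18.0000·k + 6·ln C = 18.9522.
Δ = 88.0000·6 − (18.0000)² = 204.0000; k = (78.8557·6 − 18.0000·18.9522)/204.0000 = 0.64704, ln C = (88.0000·18.9522 − 18.0000·78.8557)/204.0000 = 1.21758.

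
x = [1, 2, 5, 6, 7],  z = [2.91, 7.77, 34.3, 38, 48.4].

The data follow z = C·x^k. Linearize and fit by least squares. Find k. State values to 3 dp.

With ln zᵢ as the transformed response and ln xᵢ as the regressor:
Over the data: Σln x = 6.0403, Σ(ln x)² = 10.0677, Σln z = 14.1707, Σln x·ln z = 21.1776.
Normal system: [[10.0677, 6.0403]; [6.0403, 5]]·[k, ln C]ᵀ = [21.1776, 14.1707]ᵀ.
Slope k = (n·Σln x·ln z − Σln x·Σln z)/(n·Σ(ln x)² − (Σln x)²) = (5·21.1776 − 6.0403·14.1707)/13.8539 = 1.46482; ln C = (Σln z − k·Σln x)/n = 1.06455.

k = 1.465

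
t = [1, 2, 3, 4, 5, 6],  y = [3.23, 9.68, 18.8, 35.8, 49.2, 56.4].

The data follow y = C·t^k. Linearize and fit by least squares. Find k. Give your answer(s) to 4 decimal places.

Taking logs, ln y = k·ln t + ln C, so regress ln y on ln t.
Sums: Σln t = 6.5793, Σ(ln t)² = 9.4099, Σln y = 17.8827, Σln t·ln y = 23.2522.
Normal system: [[9.4099, 6.5793]; [6.5793, 6]]·[k, ln C]ᵀ = [23.2522, 17.8827]ᵀ.
Δ = 9.4099·6 − (6.5793)² = 13.1729; k = (23.2522·6 − 6.5793·17.8827)/13.1729 = 1.65933, ln C = (9.4099·17.8827 − 6.5793·23.2522)/13.1729 = 1.16093.

k = 1.6593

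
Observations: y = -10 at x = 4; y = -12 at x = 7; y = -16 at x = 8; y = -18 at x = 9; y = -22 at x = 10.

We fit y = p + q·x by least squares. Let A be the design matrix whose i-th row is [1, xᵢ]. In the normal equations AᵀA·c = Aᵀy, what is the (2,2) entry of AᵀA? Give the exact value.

310

Row 2 ↔ basis x, column 2 ↔ basis x, so (AᵀA)_{2,2} = Σᵢ (x)·(x) = (4)·(4) + (7)·(7) + (8)·(8) + (9)·(9) + (10)·(10) = 310.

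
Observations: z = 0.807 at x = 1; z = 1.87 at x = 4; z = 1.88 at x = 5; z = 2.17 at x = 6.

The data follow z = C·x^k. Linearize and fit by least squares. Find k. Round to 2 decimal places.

Linearized form: ln z = k·ln x + ln C. From the 4 transformed points,
XᵀX = [[7.7225, 4.7875]; [4.7875, 4]], rhs = [3.2719, 1.8175]ᵀ  (here Σln x = 4.7875, Σ(ln x)² = 7.7225, Σln z = 1.8175, Σln x·ln z = 3.2719).
Slope k = (n·Σln x·ln z − Σln x·Σln z)/(n·Σ(ln x)² − (Σln x)²) = (4·3.2719 − 4.7875·1.8175)/7.9699 = 0.55033; ln C = (Σln z − k·Σln x)/n = -0.20430.

k = 0.55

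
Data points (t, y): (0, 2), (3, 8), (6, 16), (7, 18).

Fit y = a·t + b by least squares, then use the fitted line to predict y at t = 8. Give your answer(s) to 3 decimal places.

ŷ = 20.333

Compute the Gram sums: Σt·t = 94, Σt = 16, Σ1 = 4.
For Mᵀy: Σt·y = 246, Σy = 44.
Normal equations: [[94, 16]; [16, 4]]·[a, b]ᵀ = [246, 44]ᵀ.
Eliminating b: 4·(row 1) − 16·(row 2) gives 120·a = 4·246 − 16·44 = 280, so a = 7/3.
Then b = (44 − 16·(7/3))/4 = 5/3.
At t = 8: ŷ = (7/3)·(8) + (5/3)·(1) = 61/3.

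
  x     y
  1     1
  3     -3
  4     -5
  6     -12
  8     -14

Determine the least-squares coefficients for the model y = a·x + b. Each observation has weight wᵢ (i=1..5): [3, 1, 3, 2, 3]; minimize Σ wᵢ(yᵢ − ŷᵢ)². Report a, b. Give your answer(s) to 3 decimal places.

a = -2.241, b = 3.333

Entries of AᵀWA: Σwᵢ·x·x = 324, Σwᵢ·x = 54, Σwᵢ·1 = 12.
For AᵀWy: Σwᵢ·x·y = -546, Σwᵢ·y = -81.
Δ = 324·12 − 54² = 972.
a = ((-546)·12 − 54·(-81))/972 = -121/54; b = (324·(-81) − 54·(-546))/972 = 10/3.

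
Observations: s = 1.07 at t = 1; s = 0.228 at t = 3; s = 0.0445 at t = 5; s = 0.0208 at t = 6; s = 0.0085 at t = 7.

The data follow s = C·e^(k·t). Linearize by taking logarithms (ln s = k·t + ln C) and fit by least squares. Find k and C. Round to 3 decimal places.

k = -0.803, C = 2.456

Taking logs, ln s = k·t + ln C, so regress ln s on t.
AᵀA = [[120.0000, 22.0000]; [22.0000, 5]], rhs = [-76.5395, -13.1635]ᵀ  (here Σt = 22.0000, Σ(t)² = 120.0000, Σln s = -13.1635, Σt·ln s = -76.5395).
Δ = 120.0000·5 − (22.0000)² = 116.0000; k = (-76.5395·5 − 22.0000·-13.1635)/116.0000 = -0.80259, ln C = (120.0000·-13.1635 − 22.0000·-76.5395)/116.0000 = 0.89870, so C = exp(0.89870) = 2.45640.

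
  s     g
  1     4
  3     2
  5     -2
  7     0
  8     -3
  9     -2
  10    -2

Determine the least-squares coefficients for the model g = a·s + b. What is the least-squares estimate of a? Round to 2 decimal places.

Sums needed: Σs·s = 329, Σs = 43, Σ1 = 7.
Right-hand side: Σs·g = -62, Σg = -3.
Determinant 329·7 − 43² = 454.
a = ((-62)·7 − 43·(-3))/454 = -305/454; b = (329·(-3) − 43·(-62))/454 = 1679/454.

a = -0.67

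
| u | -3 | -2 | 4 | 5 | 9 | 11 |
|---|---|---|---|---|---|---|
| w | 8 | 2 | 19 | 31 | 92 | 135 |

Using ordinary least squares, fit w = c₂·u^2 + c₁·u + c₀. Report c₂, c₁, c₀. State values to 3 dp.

c₂ = 1.050, c₁ = 0.743, c₀ = 0.076

The normal system XᵀX·[c₂, c₁, c₀]ᵀ = Xᵀw is [[22180, 2214, 256]; [2214, 256, 24]; [256, 24, 6]]·[c₂, c₁, c₀]ᵀ = [24946, 2516, 287]ᵀ.
Solving the 3×3 system (Gaussian elimination) gives c₂ = 60628/57761, c₁ = 214679/288805, c₀ = 43633/577610.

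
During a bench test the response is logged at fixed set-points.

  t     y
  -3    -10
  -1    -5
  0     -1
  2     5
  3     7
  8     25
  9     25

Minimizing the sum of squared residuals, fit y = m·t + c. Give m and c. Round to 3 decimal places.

m = 3.062, c = -1.303

Setting ∂/∂m … = 0 gives: 168·m + 18·c = 491;  18·m + 7·c = 46.
Δ = 168·7 − 18² = 852.
m = (491·7 − 18·46)/852 = 2609/852; c = (168·46 − 18·491)/852 = -185/142.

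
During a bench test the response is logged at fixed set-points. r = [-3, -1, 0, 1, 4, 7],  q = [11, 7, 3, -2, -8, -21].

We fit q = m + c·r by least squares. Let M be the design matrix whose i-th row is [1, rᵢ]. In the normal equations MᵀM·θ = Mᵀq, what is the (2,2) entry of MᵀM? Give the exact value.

Row 2 ↔ basis r, column 2 ↔ basis r, so (MᵀM)_{2,2} = Σᵢ (r)·(r) = (-3)·(-3) + (-1)·(-1) + (0)·(0) + (1)·(1) + (4)·(4) + (7)·(7) = 76.

76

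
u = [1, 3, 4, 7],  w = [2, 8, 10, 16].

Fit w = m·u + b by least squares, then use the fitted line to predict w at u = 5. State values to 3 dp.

ŵ = 11.867

Compute the Gram sums: Σu·u = 75, Σu = 15, Σ1 = 4.
For Aᵀw: Σu·w = 178, Σw = 36.
AᵀA·[m, b]ᵀ = Aᵀw becomes [[75, 15]; [15, 4]]·[m, b]ᵀ = [178, 36]ᵀ.
Eliminating b: 4·(row 1) − 15·(row 2) gives 75·m = 4·178 − 15·36 = 172, so m = 172/75.
Then b = (36 − 15·(172/75))/4 = 2/5.
At u = 5: ŵ = (172/75)·(5) + (2/5)·(1) = 178/15.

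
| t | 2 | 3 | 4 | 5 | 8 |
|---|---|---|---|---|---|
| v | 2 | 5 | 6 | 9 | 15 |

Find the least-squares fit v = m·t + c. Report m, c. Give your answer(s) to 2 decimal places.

m = 2.13, c = -1.98

The normal system XᵀX·[m, c]ᵀ = Xᵀv is [[118, 22]; [22, 5]]·[m, c]ᵀ = [208, 37]ᵀ.
Eliminating c: 5·(row 1) − 22·(row 2) gives 106·m = 5·208 − 22·37 = 226, so m = 113/53.
Then c = (37 − 22·(113/53))/5 = -105/53.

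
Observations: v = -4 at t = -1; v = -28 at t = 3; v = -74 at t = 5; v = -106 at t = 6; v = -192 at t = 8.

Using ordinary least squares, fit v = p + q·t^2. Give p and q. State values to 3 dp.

p = -0.460, q = -2.976

Entries of AᵀA: Σ1 = 5, Σt^2 = 135, Σt^2·t^2 = 6099.
And Σv = -404, Σt^2·v = -18210.
Eliminating q: 6099·(row 1) − 135·(row 2) gives 12270·p = 6099·(-404) − 135·(-18210) = -5646, so p = -941/2045.
Then q = ((-18210) − 135·(-941/2045))/6099 = -1217/409.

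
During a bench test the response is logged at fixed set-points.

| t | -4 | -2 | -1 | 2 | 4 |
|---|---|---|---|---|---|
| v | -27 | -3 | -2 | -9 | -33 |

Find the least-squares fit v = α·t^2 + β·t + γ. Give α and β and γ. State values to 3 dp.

α = -1.901, β = -0.861, γ = 0.619

From the data, Σt^2·t^2 = 545, Σt^2·t = -1, Σt^2 = 41, Σt·t = 41, Σt = -1, Σ1 = 5.
For Xᵀv: Σt^2·v = -1010, Σt·v = -34, Σv = -74.
XᵀX·[α, β, γ]ᵀ = Xᵀv becomes [[545, -1, 41]; [-1, 41, -1]; [41, -1, 5]]·[α, β, γ]ᵀ = [-1010, -34, -74]ᵀ.
Solving the 3×3 system (Gaussian elimination) gives α = -559/294, β = -253/294, γ = 13/21.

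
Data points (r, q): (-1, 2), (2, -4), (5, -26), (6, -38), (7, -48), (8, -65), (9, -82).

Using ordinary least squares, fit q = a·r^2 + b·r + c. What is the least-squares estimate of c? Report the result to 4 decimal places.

Compute the Gram sums: Σr^2·r^2 = 14996, Σr^2·r = 1932, Σr^2 = 260, Σr·r = 260, Σr = 36, Σ1 = 7.
And Σr^2·q = -15186, Σr·q = -1962, Σq = -261.
So MᵀM·[a, b, c]ᵀ = Mᵀq: [[14996, 1932, 260]; [1932, 260, 36]; [260, 36, 7]]·[a, b, c]ᵀ = [-15186, -1962, -261]ᵀ.
Inverting the 3×3 Gram matrix, [a, b, c]ᵀ = [-18573/20036, -18279/20036, 9201/5009]ᵀ.

c = 1.8369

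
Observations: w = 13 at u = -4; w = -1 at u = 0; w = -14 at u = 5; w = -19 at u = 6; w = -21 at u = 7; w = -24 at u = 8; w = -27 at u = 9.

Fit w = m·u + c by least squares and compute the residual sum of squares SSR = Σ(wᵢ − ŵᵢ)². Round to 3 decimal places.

With design matrix X, XᵀX = [[271, 31]; [31, 7]] and Xᵀw = [-818, -93]ᵀ.
det = 271·7 − 31² = 936.
m = ((-818)·7 − 31·(-93))/936 = -2843/936; c = (271·(-93) − 31·(-818))/936 = 155/936.
Residuals: 641/936, -1091/936, 239/234, -881/936, 5/52, 125/936, 20/117; SSR = 3569/936.

SSR = 3.813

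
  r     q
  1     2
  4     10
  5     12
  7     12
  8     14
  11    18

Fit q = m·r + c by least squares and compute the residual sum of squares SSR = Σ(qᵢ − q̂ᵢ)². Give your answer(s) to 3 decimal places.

From the data, Σr·r = 276, Σr = 36, Σ1 = 6.
And Σr·q = 496, Σq = 68.
Δ = 276·6 − 36² = 360.
m = (496·6 − 36·68)/360 = 22/15; c = (276·68 − 36·496)/360 = 38/15.
Residuals: -2, 8/5, 32/15, -4/5, -4/15, -2/3; SSR = 184/15.

SSR = 12.267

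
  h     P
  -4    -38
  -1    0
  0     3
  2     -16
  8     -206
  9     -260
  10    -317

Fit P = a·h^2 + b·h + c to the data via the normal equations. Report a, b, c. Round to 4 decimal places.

a = -2.9740, b = -2.1535, c = 1.2530

MᵀM·[a, b, c]ᵀ = MᵀP reads: 20930·a + 2184·b + 266·c = -66616;  2184·a + 266·b + 24·c = -7038;  266·a + 24·b + 7·c = -834.
Inverting the 3×3 Gram matrix, [a, b, c]ᵀ = [-1926566/647801, -199293/92543, 115954/92543]ᵀ.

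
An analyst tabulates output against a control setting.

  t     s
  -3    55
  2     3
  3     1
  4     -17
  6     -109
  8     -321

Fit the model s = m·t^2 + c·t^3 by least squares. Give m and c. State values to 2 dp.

m = 3.01, c = -1.00

Sums needed: Σt^2·t^2 = 5826, Σt^2·t^3 = 41600, Σt^3·t^3 = 314418.
Right-hand side: Σt^2·s = -24224, Σt^3·s = -190418.
Eliminating c: 314418·(row 1) − 41600·(row 2) gives 101239268·m = 314418·(-24224) − 41600·(-190418) = 304927168, so m = 5863984/1946909.
Then c = ((-190418) − 41600·(5863984/1946909))/314418 = -25414217/25309817.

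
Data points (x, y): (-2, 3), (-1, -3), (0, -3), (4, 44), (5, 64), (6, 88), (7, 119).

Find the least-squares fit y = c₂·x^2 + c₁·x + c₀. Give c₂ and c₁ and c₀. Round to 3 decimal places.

Compute the Gram sums: Σx^2·x^2 = 4595, Σx^2·x = 739, Σx^2 = 131, Σx·x = 131, Σx = 19, Σ1 = 7.
Right-hand side: Σx^2·y = 11312, Σx·y = 1854, Σy = 312.
AᵀA·[c₂, c₁, c₀]ᵀ = Aᵀy becomes [[4595, 739, 131]; [739, 131, 19]; [131, 19, 7]]·[c₂, c₁, c₀]ᵀ = [11312, 1854, 312]ᵀ.
Inverting the 3×3 Gram matrix, [c₂, c₁, c₀]ᵀ = [42487/20328, 4787/1848, -1333/847]ᵀ.

c₂ = 2.090, c₁ = 2.590, c₀ = -1.574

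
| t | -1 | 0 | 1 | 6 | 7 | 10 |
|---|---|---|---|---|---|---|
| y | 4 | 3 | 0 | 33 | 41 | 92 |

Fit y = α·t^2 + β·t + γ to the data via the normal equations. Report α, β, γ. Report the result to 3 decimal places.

The normal equations are: 13699·α + 1559·β + 187·γ = 12401;  1559·α + 187·β + 23·γ = 1401;  187·α + 23·β + 6·γ = 173.
(Σt^2·t^2 = 13699, Σt^2·t = 1559, Σt^2 = 187, Σt·t = 187, Σt = 23, Σ1 = 6, Σt^2·y = 12401, Σt·y = 1401, Σy = 173.)
Row-reducing yields α = 107041/102984, β = -143285/102984, γ = 7605/4291.

α = 1.039, β = -1.391, γ = 1.772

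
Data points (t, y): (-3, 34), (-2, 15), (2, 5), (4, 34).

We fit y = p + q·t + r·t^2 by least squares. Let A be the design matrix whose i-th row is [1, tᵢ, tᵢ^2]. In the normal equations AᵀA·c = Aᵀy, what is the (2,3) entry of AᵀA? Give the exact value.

37

Row 2 ↔ basis t, column 3 ↔ basis t^2, so (AᵀA)_{2,3} = Σᵢ (t)·(t^2) = (-3)·(9) + (-2)·(4) + (2)·(4) + (4)·(16) = 37.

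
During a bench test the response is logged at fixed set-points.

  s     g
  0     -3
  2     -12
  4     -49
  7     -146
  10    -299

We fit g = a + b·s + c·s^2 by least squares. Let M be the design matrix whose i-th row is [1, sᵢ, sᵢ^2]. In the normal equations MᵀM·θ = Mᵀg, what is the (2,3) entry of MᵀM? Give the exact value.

Row 2 ↔ basis s, column 3 ↔ basis s^2, so (MᵀM)_{2,3} = Σᵢ (s)·(s^2) = (0)·(0) + (2)·(4) + (4)·(16) + (7)·(49) + (10)·(100) = 1415.

1415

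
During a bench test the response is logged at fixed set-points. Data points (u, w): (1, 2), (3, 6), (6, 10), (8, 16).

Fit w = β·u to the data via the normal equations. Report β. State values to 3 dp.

β = 1.891

Sums needed: Σu·u = 110.
Right-hand side: Σu·w = 208.
Normal equations: [[110]]·[β]ᵀ = [208]ᵀ.
Hence β = 208 / 110 ≈ 1.89091.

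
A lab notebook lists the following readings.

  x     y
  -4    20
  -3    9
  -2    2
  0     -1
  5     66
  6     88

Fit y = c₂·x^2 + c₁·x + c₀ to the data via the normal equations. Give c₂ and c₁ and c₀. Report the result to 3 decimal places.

c₂ = 1.995, c₁ = 2.940, c₀ = -0.243

The normal equations are: 2274·c₂ + 242·c₁ + 90·c₀ = 5227;  242·c₂ + 90·c₁ + 2·c₀ = 747;  90·c₂ + 2·c₁ + 6·c₀ = 184.
Solving the 3×3 system (Gaussian elimination) gives c₂ = 4689/2350, c₁ = 13819/4700, c₀ = -1143/4700.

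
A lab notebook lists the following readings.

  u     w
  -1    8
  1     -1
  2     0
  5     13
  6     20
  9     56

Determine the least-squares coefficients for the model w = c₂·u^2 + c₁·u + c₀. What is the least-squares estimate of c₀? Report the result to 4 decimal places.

c₀ = 2.7680

Compute the Gram sums: Σu^2·u^2 = 8500, Σu^2·u = 1078, Σu^2 = 148, Σu·u = 148, Σu = 22, Σ1 = 6.
And Σu^2·w = 5588, Σu·w = 680, Σw = 96.
XᵀX·[c₂, c₁, c₀]ᵀ = Xᵀw becomes [[8500, 1078, 148]; [1078, 148, 22]; [148, 22, 6]]·[c₂, c₁, c₀]ᵀ = [5588, 680, 96]ᵀ.
Inverting the 3×3 Gram matrix, [c₂, c₁, c₀]ᵀ = [10306/9985, -33298/9985, 27638/9985]ᵀ.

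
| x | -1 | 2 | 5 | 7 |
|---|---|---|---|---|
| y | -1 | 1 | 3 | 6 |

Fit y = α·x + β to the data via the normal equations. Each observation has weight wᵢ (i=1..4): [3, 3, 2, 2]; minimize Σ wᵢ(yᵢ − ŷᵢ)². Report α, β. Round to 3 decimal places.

Compute the Gram sums: Σwᵢ·x·x = 163, Σwᵢ·x = 27, Σwᵢ·1 = 10.
Moment sums: Σwᵢ·x·y = 123, Σwᵢ·y = 18.
AᵀWA·[α, β]ᵀ = AᵀWy becomes [[163, 27]; [27, 10]]·[α, β]ᵀ = [123, 18]ᵀ.
Eliminating β: 10·(row 1) − 27·(row 2) gives 901·α = 10·123 − 27·18 = 744, so α = 744/901.
Then β = (18 − 27·(744/901))/10 = -387/901.

α = 0.826, β = -0.430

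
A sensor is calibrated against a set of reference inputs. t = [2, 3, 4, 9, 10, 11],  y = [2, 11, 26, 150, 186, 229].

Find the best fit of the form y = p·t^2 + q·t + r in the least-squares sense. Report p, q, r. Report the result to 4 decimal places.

Entries of MᵀM: Σt^2·t^2 = 31555, Σt^2·t = 3159, Σt^2 = 331, Σt·t = 331, Σt = 39, Σ1 = 6.
And Σt^2·y = 58982, Σt·y = 5870, Σy = 604.
So MᵀM·[p, q, r]ᵀ = Mᵀy: [[31555, 3159, 331]; [3159, 331, 39]; [331, 39, 6]]·[p, q, r]ᵀ = [58982, 5870, 604]ᵀ.
Solving the 3×3 system (Gaussian elimination) gives p = 73/37, q = -3239/5735, r = -25834/5735.

p = 1.9730, q = -0.5648, r = -4.5046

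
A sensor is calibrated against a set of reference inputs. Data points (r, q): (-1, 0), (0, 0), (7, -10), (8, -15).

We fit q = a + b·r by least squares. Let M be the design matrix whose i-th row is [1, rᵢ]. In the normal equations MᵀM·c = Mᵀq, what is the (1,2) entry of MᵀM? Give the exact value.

Row 1 ↔ basis 1, column 2 ↔ basis r, so (MᵀM)_{1,2} = Σᵢ r = (1)·(-1) + (1)·(0) + (1)·(7) + (1)·(8) = 14.

14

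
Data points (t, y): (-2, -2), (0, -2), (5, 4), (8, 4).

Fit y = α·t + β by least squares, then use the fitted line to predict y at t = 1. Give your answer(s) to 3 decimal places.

ŷ = -0.255

Sums needed: Σt·t = 93, Σt = 11, Σ1 = 4.
And Σt·y = 56, Σy = 4.
Determinant 93·4 − 11² = 251.
α = (56·4 − 11·4)/251 = 180/251; β = (93·4 − 11·56)/251 = -244/251.
At t = 1: ŷ = (180/251)·(1) + (-244/251)·(1) = -64/251.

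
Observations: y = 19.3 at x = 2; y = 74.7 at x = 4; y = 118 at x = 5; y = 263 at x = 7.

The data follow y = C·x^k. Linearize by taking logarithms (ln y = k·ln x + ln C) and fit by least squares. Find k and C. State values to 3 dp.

k = 2.064, C = 4.469

Linearized form: ln y = k·ln x + ln C. From the 4 transformed points,
Σln x = 5.6348, Σ(ln x)² = 8.7791, Σln y = 17.6164, Σln x·ln y = 26.5526.
Equations: 8.7791·k + 5.6348·ln C = 26.5526;  5.6348·k + 4·ln C = 17.6164.
Slope k = (n·Σln x·ln y − Σln x·Σln y)/(n·Σ(ln x)² − (Σln x)²) = (4·26.5526 − 5.6348·17.6164)/3.3656 = 2.06364; ln C = (Σln y − k·Σln x)/n = 1.49706, so C = exp(1.49706) = 4.46855.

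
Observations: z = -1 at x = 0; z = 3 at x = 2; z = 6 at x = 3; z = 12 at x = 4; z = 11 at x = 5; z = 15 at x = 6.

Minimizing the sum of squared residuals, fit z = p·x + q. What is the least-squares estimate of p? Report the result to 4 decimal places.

p = 2.7286

Normal-equation sums: Σx·x = 90, Σx = 20, Σ1 = 6.
Right-hand side: Σx·z = 217, Σz = 46.
AᵀA·[p, q]ᵀ = Aᵀz becomes [[90, 20]; [20, 6]]·[p, q]ᵀ = [217, 46]ᵀ.
Determinant 90·6 − 20² = 140.
p = (217·6 − 20·46)/140 = 191/70; q = (90·46 − 20·217)/140 = -10/7.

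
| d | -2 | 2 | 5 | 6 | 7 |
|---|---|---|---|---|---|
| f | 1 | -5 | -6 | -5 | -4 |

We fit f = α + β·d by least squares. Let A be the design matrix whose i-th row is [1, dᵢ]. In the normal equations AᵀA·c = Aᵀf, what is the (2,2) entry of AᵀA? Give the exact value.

118

Row 2 ↔ basis d, column 2 ↔ basis d, so (AᵀA)_{2,2} = Σᵢ (d)·(d) = (-2)·(-2) + (2)·(2) + (5)·(5) + (6)·(6) + (7)·(7) = 118.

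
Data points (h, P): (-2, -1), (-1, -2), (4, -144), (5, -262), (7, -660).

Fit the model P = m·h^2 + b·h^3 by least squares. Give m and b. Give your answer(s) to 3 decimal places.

Compute the Gram sums: Σh^2·h^2 = 3299, Σh^2·h^3 = 20923, Σh^3·h^3 = 137435.
For XᵀP: Σh^2·P = -41200, Σh^3·P = -268336.
Eliminating b: 137435·(row 1) − 20923·(row 2) gives 15626136·m = 137435·(-41200) − 20923·(-268336) = -47927872, so m = -5990984/1953267.
Then b = ((-268336) − 20923·(-5990984/1953267))/137435 = -2901608/1953267.

m = -3.067, b = -1.486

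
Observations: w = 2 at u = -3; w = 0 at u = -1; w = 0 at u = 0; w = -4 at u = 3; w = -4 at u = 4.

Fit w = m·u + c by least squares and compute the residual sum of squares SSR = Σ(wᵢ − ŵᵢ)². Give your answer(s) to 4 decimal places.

SSR = 0.9639

MᵀM·[m, c]ᵀ = Mᵀw reads: 35·m + 3·c = -34;  3·m + 5·c = -6.
Eliminating c: 5·(row 1) − 3·(row 2) gives 166·m = 5·(-34) − 3·(-6) = -152, so m = -76/83.
Then c = ((-6) − 3·(-76/83))/5 = -54/83.
Residuals: -8/83, -22/83, 54/83, -50/83, 26/83; SSR = 80/83.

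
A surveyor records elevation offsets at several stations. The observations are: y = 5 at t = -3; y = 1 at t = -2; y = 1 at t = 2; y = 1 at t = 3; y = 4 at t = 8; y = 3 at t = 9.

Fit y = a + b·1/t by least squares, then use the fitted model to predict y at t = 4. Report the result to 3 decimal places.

The normal equations are: 6·a + (17/72)·b = 15;  (17/72)·a + (3889/5184)·b = -1/2.
(Σ1 = 6, Σ1/t = 17/72, Σ1/t·1/t = 3889/5184, Σy = 15, Σ1/t·y = -1/2.)
Eliminating b: (3889/5184)·(row 1) − (17/72)·(row 2) gives (23045/5184)·a = (3889/5184)·15 − (17/72)·(-1/2) = 19649/1728, so a = 58947/23045.
Then b = ((-1/2) − (17/72)·(58947/23045))/(3889/5184) = -33912/23045.
At t = 4: ŷ = (58947/23045)·(1) + (-33912/23045)·(1/4) = 50469/23045.

ŷ = 2.190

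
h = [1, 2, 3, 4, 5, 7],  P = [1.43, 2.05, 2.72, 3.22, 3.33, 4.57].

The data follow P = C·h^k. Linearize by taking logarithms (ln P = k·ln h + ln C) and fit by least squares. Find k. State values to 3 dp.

k = 0.582

Linearized form: ln P = k·ln h + ln C. From the 6 transformed points,
Σln h = 6.7334, Σ(ln h)² = 9.9861, Σln P = 5.9680, Σln h·ln P = 8.1109.
Equations: 9.9861·k + 6.7334·ln C = 8.1109;  6.7334·k + 6·ln C = 5.9680.
Solving (det = 14.5777): k = 0.58175, ln C = 0.34181.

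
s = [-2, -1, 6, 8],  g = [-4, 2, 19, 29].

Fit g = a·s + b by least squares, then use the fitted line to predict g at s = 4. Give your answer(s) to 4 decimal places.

With design matrix M, MᵀM = [[105, 11]; [11, 4]] and Mᵀg = [352, 46]ᵀ.
Determinant 105·4 − 11² = 299.
a = (352·4 − 11·46)/299 = 902/299; b = (105·46 − 11·352)/299 = 958/299.
At s = 4: ĝ = (902/299)·(4) + (958/299)·(1) = 4566/299.

ĝ = 15.2709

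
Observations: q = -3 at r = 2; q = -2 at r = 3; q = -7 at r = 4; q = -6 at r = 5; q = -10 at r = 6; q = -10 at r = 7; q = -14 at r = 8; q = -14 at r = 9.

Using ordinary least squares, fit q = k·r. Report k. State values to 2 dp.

k = -1.54

The normal system XᵀX·[k]ᵀ = Xᵀq is [[284]]·[k]ᵀ = [-438]ᵀ.
Hence k = -438 / 284 ≈ -1.54225.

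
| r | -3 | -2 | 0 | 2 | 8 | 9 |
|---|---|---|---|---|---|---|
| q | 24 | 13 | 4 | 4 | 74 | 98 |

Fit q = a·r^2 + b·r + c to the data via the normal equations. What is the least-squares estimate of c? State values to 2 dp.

c = 3.21

Entries of MᵀM: Σr^2·r^2 = 10770, Σr^2·r = 1214, Σr^2 = 162, Σr·r = 162, Σr = 14, Σ1 = 6.
Moment sums: Σr^2·q = 12958, Σr·q = 1384, Σq = 217.
MᵀM·[a, b, c]ᵀ = Mᵀq becomes [[10770, 1214, 162]; [1214, 162, 14]; [162, 14, 6]]·[a, b, c]ᵀ = [12958, 1384, 217]ᵀ.
Inverting the 3×3 Gram matrix, [a, b, c]ᵀ = [23051/16040, -40151/16040, 25711/8020]ᵀ.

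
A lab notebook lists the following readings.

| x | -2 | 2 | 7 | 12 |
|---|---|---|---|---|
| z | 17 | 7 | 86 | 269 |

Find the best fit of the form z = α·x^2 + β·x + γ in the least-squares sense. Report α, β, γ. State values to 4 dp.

Sums needed: Σx^2·x^2 = 23169, Σx^2·x = 2071, Σx^2 = 201, Σx·x = 201, Σx = 19, Σ1 = 4.
Right-hand side: Σx^2·z = 43046, Σx·z = 3810, Σz = 379.
Row-reducing yields α = 82951/40270, β = -21059/8054, γ = 73723/20135.

α = 2.0599, β = -2.6147, γ = 3.6614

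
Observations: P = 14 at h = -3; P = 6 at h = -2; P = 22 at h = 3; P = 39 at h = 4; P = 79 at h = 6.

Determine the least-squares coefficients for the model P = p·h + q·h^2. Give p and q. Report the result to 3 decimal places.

p = 1.346, q = 1.994

Normal-equation sums: Σh·h = 74, Σh·h^2 = 272, Σh^2·h^2 = 1730.
Right-hand side: Σh·P = 642, Σh^2·P = 3816.
Δ = 74·1730 − 272² = 54036.
p = (642·1730 − 272·3816)/54036 = 6059/4503; q = (74·3816 − 272·642)/54036 = 8980/4503.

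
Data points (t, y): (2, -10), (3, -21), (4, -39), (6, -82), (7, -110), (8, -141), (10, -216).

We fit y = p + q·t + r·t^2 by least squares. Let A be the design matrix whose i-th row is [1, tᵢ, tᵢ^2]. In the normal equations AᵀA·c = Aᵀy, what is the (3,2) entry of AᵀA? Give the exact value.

2170

Row 3 ↔ basis t^2, column 2 ↔ basis t, so (AᵀA)_{3,2} = Σᵢ (t^2)·(t) = (4)·(2) + (9)·(3) + (16)·(4) + (36)·(6) + (49)·(7) + (64)·(8) + (100)·(10) = 2170.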